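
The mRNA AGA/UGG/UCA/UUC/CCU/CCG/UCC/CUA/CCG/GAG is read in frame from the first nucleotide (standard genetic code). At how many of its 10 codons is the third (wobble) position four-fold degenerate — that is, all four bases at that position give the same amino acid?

6

Codon 1 AGA (Arg): third position 2-fold.
Codon 2 UGG (Trp): third position 1-fold.
Codon 3 UCA (Ser): third position 4-fold.
Codon 4 UUC (Phe): third position 2-fold.
Codon 5 CCU (Pro): third position 4-fold.
Codon 6 CCG (Pro): third position 4-fold.
Codon 7 UCC (Ser): third position 4-fold.
Codon 8 CUA (Leu): third position 4-fold.
Codon 9 CCG (Pro): third position 4-fold.
Codon 10 GAG (Glu): third position 2-fold.
Four-fold degenerate third positions: 6.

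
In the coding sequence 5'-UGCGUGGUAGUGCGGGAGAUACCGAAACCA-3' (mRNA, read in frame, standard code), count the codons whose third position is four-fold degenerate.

6

Codon 1 UGC (Cys): third position 2-fold.
Codon 2 GUG (Val): third position 4-fold.
Codon 3 GUA (Val): third position 4-fold.
Codon 4 GUG (Val): third position 4-fold.
Codon 5 CGG (Arg): third position 4-fold.
Codon 6 GAG (Glu): third position 2-fold.
Codon 7 AUA (Ile): third position 3-fold.
Codon 8 CCG (Pro): third position 4-fold.
Codon 9 AAA (Lys): third position 2-fold.
Codon 10 CCA (Pro): third position 4-fold.
Four-fold degenerate third positions: 6.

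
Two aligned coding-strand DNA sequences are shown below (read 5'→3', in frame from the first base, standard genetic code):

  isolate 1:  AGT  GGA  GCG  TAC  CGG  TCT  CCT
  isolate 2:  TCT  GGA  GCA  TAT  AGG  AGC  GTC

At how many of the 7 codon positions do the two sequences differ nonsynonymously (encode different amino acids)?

1

Codon 1: AGT Ser / TCT Ser — synonymous.
Codon 2: GGA Gly / GGA Gly — identical.
Codon 3: GCG Ala / GCA Ala — synonymous.
Codon 4: TAC Tyr / TAT Tyr — synonymous.
Codon 5: CGG Arg / AGG Arg — synonymous.
Codon 6: TCT Ser / AGC Ser — synonymous.
Codon 7: CCT Pro / GTC Val — nonsynonymous.
Nonsynonymous differences: 1.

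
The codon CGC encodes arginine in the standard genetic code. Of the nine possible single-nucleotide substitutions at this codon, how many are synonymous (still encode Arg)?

3

Position 1: none → 0 synonymous.
Position 2: none → 0 synonymous.
Position 3: CGT, CGA, CGG → 3 synonymous.
Total: 0 + 0 + 3 = 3.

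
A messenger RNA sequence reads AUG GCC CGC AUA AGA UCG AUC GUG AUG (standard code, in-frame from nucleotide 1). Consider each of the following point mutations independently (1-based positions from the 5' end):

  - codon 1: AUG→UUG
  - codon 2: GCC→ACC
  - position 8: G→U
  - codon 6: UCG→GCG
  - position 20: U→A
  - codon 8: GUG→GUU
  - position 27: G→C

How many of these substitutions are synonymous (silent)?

1

Codon 1: AUG (Met) → UUG (Leu) — missense.
Codon 2: GCC (Ala) → ACC (Thr) — missense.
Codon 3: CGC (Arg) → CUC (Leu) — missense.
Codon 6: UCG (Ser) → GCG (Ala) — missense.
Codon 7: AUC (Ile) → AAC (Asn) — missense.
Codon 8: GUG (Val) → GUU (Val) — synonymous.
Codon 9: AUG (Met) → AUC (Ile) — missense.
Synonymous: 1 of 7.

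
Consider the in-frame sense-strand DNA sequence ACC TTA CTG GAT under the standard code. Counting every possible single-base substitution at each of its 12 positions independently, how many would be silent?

Codon 1 (ACC, Thr): 3 synonymous substitutions.
Codon 2 (TTA, Leu): 2 synonymous substitutions.
Codon 3 (CTG, Leu): 4 synonymous substitutions.
Codon 4 (GAT, Asp): 1 synonymous substitution.
Total: 3 + 2 + 4 + 1 = 10.

10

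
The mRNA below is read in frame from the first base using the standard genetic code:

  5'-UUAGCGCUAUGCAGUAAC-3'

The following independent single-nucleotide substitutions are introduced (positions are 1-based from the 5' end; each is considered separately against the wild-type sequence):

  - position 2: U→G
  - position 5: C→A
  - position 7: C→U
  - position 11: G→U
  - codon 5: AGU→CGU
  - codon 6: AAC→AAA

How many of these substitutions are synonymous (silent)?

1

Codon 1: UUA (Leu) → UGA (Stop) — nonsense.
Codon 2: GCG (Ala) → GAG (Glu) — missense.
Codon 3: CUA (Leu) → UUA (Leu) — synonymous.
Codon 4: UGC (Cys) → UUC (Phe) — missense.
Codon 5: AGU (Ser) → CGU (Arg) — missense.
Codon 6: AAC (Asn) → AAA (Lys) — missense.
Synonymous: 1 of 6.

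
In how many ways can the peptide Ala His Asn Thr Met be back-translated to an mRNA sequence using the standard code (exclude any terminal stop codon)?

64

Ala: 4 codons.
His: 2 codons.
Asn: 2 codons.
Thr: 4 codons.
Met: 1 codon.
4 × 2 × 2 × 4 × 1 = 64.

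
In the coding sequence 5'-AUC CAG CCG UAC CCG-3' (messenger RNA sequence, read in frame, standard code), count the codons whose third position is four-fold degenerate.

Codon 1 AUC (Ile): third position 3-fold.
Codon 2 CAG (Gln): third position 2-fold.
Codon 3 CCG (Pro): third position 4-fold.
Codon 4 UAC (Tyr): third position 2-fold.
Codon 5 CCG (Pro): third position 4-fold.
Four-fold degenerate third positions: 2.

2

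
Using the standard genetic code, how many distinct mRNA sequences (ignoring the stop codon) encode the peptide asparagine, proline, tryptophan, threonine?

32

Asn: 2 codons.
Pro: 4 codons.
Trp: 1 codon.
Thr: 4 codons.
2 × 4 × 1 × 4 = 32.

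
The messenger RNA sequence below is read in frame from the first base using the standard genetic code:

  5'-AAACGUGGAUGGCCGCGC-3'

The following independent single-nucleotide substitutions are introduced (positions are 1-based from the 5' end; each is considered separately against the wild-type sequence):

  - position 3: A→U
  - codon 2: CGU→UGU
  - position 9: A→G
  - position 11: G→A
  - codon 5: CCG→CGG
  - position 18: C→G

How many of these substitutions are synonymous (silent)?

2

Codon 1: AAA (Lys) → AAU (Asn) — missense.
Codon 2: CGU (Arg) → UGU (Cys) — missense.
Codon 3: GGA (Gly) → GGG (Gly) — synonymous.
Codon 4: UGG (Trp) → UAG (Stop) — nonsense.
Codon 5: CCG (Pro) → CGG (Arg) — missense.
Codon 6: CGC (Arg) → CGG (Arg) — synonymous.
Synonymous: 2 of 6.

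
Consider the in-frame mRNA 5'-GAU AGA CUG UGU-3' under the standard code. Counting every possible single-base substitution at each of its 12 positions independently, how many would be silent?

8

Codon 1 (GAU, Asp): 1 synonymous substitution.
Codon 2 (AGA, Arg): 2 synonymous substitutions.
Codon 3 (CUG, Leu): 4 synonymous substitutions.
Codon 4 (UGU, Cys): 1 synonymous substitution.
Total: 1 + 2 + 4 + 1 = 8.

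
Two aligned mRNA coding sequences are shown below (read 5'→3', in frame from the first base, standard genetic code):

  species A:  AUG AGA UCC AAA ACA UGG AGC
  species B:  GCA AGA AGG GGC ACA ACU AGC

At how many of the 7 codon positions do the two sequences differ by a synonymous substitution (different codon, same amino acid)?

Codon 1: AUG Met / GCA Ala — nonsynonymous.
Codon 2: AGA Arg / AGA Arg — identical.
Codon 3: UCC Ser / AGG Arg — nonsynonymous.
Codon 4: AAA Lys / GGC Gly — nonsynonymous.
Codon 5: ACA Thr / ACA Thr — identical.
Codon 6: UGG Trp / ACU Thr — nonsynonymous.
Codon 7: AGC Ser / AGC Ser — identical.
Synonymous differences: 0.

0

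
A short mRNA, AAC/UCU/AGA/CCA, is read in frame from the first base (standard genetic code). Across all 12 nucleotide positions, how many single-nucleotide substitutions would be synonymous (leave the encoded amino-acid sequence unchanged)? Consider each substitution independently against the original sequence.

Codon 1 (AAC, Asn): 1 synonymous substitution.
Codon 2 (UCU, Ser): 3 synonymous substitutions.
Codon 3 (AGA, Arg): 2 synonymous substitutions.
Codon 4 (CCA, Pro): 3 synonymous substitutions.
Total: 1 + 3 + 2 + 3 = 9.

9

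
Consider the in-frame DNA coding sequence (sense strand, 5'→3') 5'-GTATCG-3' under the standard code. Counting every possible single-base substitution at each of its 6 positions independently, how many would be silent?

6

Codon 1 (GTA, Val): 3 synonymous substitutions.
Codon 2 (TCG, Ser): 3 synonymous substitutions.
Total: 3 + 3 = 6.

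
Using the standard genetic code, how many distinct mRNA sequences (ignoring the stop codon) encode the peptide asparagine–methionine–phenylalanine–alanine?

Asn: 2 codons.
Met: 1 codon.
Phe: 2 codons.
Ala: 4 codons.
2 × 1 × 2 × 4 = 16.

16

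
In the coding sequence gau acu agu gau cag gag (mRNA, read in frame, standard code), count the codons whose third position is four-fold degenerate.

Codon 1 GAU (Asp): third position 2-fold.
Codon 2 ACU (Thr): third position 4-fold.
Codon 3 AGU (Ser): third position 2-fold.
Codon 4 GAU (Asp): third position 2-fold.
Codon 5 CAG (Gln): third position 2-fold.
Codon 6 GAG (Glu): third position 2-fold.
Four-fold degenerate third positions: 1.

1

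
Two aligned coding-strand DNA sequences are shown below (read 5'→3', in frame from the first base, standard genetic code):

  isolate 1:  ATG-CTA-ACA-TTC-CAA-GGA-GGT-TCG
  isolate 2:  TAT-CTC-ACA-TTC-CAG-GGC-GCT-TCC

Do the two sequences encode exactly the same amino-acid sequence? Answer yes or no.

Codon 1: ATG Met / TAT Tyr — nonsynonymous.
Codon 2: CTA Leu / CTC Leu — synonymous.
Codon 3: ACA Thr / ACA Thr — identical.
Codon 4: TTC Phe / TTC Phe — identical.
Codon 5: CAA Gln / CAG Gln — synonymous.
Codon 6: GGA Gly / GGC Gly — synonymous.
Codon 7: GGT Gly / GCT Ala — nonsynonymous.
Codon 8: TCG Ser / TCC Ser — synonymous.
Nonsynonymous differences: 2 → different protein.

no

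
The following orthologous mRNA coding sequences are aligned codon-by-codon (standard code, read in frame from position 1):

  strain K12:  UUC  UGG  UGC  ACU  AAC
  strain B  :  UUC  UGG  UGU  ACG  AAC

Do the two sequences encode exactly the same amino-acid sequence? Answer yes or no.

Codon 1: UUC Phe / UUC Phe — identical.
Codon 2: UGG Trp / UGG Trp — identical.
Codon 3: UGC Cys / UGU Cys — synonymous.
Codon 4: ACU Thr / ACG Thr — synonymous.
Codon 5: AAC Asn / AAC Asn — identical.
Nonsynonymous differences: 0 → same protein.

yes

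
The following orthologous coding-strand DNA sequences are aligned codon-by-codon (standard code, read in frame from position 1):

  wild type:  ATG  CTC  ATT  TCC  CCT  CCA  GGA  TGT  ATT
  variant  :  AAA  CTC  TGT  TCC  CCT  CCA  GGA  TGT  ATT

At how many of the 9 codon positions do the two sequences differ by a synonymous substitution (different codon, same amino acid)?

0

Codon 1: ATG Met / AAA Lys — nonsynonymous.
Codon 2: CTC Leu / CTC Leu — identical.
Codon 3: ATT Ile / TGT Cys — nonsynonymous.
Codon 4: TCC Ser / TCC Ser — identical.
Codon 5: CCT Pro / CCT Pro — identical.
Codon 6: CCA Pro / CCA Pro — identical.
Codon 7: GGA Gly / GGA Gly — identical.
Codon 8: TGT Cys / TGT Cys — identical.
Codon 9: ATT Ile / ATT Ile — identical.
Synonymous differences: 0.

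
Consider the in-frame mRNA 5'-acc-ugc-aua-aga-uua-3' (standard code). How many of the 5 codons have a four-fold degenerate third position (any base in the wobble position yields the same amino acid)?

1

Codon 1 ACC (Thr): third position 4-fold.
Codon 2 UGC (Cys): third position 2-fold.
Codon 3 AUA (Ile): third position 3-fold.
Codon 4 AGA (Arg): third position 2-fold.
Codon 5 UUA (Leu): third position 2-fold.
Four-fold degenerate third positions: 1.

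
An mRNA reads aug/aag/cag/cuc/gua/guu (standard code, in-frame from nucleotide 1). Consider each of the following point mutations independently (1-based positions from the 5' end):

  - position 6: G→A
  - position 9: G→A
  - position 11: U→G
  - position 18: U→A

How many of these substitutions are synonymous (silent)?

Codon 2: AAG (Lys) → AAA (Lys) — synonymous.
Codon 3: CAG (Gln) → CAA (Gln) — synonymous.
Codon 4: CUC (Leu) → CGC (Arg) — missense.
Codon 6: GUU (Val) → GUA (Val) — synonymous.
Synonymous: 3 of 4.

3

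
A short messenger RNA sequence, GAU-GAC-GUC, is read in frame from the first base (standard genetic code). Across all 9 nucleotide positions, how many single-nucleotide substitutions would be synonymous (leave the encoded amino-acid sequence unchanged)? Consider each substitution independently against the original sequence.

Codon 1 (GAU, Asp): 1 synonymous substitution.
Codon 2 (GAC, Asp): 1 synonymous substitution.
Codon 3 (GUC, Val): 3 synonymous substitutions.
Total: 1 + 1 + 3 = 5.

5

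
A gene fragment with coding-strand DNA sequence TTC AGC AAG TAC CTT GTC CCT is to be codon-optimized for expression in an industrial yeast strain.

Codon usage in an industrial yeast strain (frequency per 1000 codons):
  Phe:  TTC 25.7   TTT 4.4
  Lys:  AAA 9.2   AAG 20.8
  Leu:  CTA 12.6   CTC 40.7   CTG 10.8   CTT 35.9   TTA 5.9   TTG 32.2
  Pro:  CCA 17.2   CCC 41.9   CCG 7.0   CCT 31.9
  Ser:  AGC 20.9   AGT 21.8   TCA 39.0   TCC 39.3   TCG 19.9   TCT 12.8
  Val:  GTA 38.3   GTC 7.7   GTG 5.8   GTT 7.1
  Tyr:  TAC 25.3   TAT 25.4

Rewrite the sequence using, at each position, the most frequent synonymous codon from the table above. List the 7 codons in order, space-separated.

TTC TCC AAG TAT CTC GTA CCC

Codon 1 (Phe): best is TTC at 25.7.
Codon 2 (Ser): best is TCC at 39.3.
Codon 3 (Lys): best is AAG at 20.8.
Codon 4 (Tyr): best is TAT at 25.4.
Codon 5 (Leu): best is CTC at 40.7.
Codon 6 (Val): best is GTA at 38.3.
Codon 7 (Pro): best is CCC at 41.9.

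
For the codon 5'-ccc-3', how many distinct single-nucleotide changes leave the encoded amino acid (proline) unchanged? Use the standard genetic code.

Position 1: none → 0 synonymous.
Position 2: none → 0 synonymous.
Position 3: CCU, CCA, CCG → 3 synonymous.
Total: 0 + 0 + 3 = 3.

3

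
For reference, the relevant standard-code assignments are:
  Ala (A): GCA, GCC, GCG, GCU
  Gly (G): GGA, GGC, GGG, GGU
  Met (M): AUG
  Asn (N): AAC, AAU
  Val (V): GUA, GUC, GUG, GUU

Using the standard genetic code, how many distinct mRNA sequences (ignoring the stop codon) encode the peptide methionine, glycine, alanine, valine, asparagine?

Met: 1 codon.
Gly: 4 codons.
Ala: 4 codons.
Val: 4 codons.
Asn: 2 codons.
1 × 4 × 4 × 4 × 2 = 128.

128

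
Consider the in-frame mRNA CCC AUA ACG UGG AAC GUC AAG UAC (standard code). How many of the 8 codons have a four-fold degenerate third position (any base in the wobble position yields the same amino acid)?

Codon 1 CCC (Pro): third position 4-fold.
Codon 2 AUA (Ile): third position 3-fold.
Codon 3 ACG (Thr): third position 4-fold.
Codon 4 UGG (Trp): third position 1-fold.
Codon 5 AAC (Asn): third position 2-fold.
Codon 6 GUC (Val): third position 4-fold.
Codon 7 AAG (Lys): third position 2-fold.
Codon 8 UAC (Tyr): third position 2-fold.
Four-fold degenerate third positions: 3.

3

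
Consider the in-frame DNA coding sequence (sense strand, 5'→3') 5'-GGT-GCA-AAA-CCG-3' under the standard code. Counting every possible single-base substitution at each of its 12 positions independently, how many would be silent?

10

Codon 1 (GGT, Gly): 3 synonymous substitutions.
Codon 2 (GCA, Ala): 3 synonymous substitutions.
Codon 3 (AAA, Lys): 1 synonymous substitution.
Codon 4 (CCG, Pro): 3 synonymous substitutions.
Total: 3 + 3 + 1 + 3 = 10.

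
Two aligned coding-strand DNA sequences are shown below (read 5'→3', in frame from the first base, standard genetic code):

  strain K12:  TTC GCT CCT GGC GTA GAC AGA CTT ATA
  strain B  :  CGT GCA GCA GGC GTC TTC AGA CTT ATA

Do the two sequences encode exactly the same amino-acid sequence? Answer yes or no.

no

Codon 1: TTC Phe / CGT Arg — nonsynonymous.
Codon 2: GCT Ala / GCA Ala — synonymous.
Codon 3: CCT Pro / GCA Ala — nonsynonymous.
Codon 4: GGC Gly / GGC Gly — identical.
Codon 5: GTA Val / GTC Val — synonymous.
Codon 6: GAC Asp / TTC Phe — nonsynonymous.
Codon 7: AGA Arg / AGA Arg — identical.
Codon 8: CTT Leu / CTT Leu — identical.
Codon 9: ATA Ile / ATA Ile — identical.
Nonsynonymous differences: 3 → different protein.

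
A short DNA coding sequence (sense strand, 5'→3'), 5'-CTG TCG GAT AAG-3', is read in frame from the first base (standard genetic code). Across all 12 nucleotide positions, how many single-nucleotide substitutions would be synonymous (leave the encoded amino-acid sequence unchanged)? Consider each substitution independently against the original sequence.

Codon 1 (CTG, Leu): 4 synonymous substitutions.
Codon 2 (TCG, Ser): 3 synonymous substitutions.
Codon 3 (GAT, Asp): 1 synonymous substitution.
Codon 4 (AAG, Lys): 1 synonymous substitution.
Total: 4 + 3 + 1 + 1 = 9.

9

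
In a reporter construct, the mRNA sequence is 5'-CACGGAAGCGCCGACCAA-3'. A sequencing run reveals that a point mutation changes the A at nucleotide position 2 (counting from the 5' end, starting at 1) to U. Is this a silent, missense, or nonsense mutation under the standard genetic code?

Position 2 falls in codon 1: CAC → His.
After the substitution the codon is CUC → Leu.
His ≠ Leu, so this is a missense mutation.

missense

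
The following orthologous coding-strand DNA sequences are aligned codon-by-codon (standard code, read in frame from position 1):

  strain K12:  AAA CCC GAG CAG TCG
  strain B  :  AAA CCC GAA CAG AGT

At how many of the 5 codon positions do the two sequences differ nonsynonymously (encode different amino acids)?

Codon 1: AAA Lys / AAA Lys — identical.
Codon 2: CCC Pro / CCC Pro — identical.
Codon 3: GAG Glu / GAA Glu — synonymous.
Codon 4: CAG Gln / CAG Gln — identical.
Codon 5: TCG Ser / AGT Ser — synonymous.
Nonsynonymous differences: 0.

0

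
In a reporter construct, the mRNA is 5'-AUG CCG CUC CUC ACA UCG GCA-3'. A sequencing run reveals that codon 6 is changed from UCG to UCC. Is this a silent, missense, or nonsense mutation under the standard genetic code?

Position 18 falls in codon 6: UCG → Ser.
After the substitution the codon is UCC → Ser.
Both encode Ser, so the change is synonymous.

silent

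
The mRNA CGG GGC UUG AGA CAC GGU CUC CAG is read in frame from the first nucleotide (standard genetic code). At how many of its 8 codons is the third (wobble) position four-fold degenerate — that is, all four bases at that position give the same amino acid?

Codon 1 CGG (Arg): third position 4-fold.
Codon 2 GGC (Gly): third position 4-fold.
Codon 3 UUG (Leu): third position 2-fold.
Codon 4 AGA (Arg): third position 2-fold.
Codon 5 CAC (His): third position 2-fold.
Codon 6 GGU (Gly): third position 4-fold.
Codon 7 CUC (Leu): third position 4-fold.
Codon 8 CAG (Gln): third position 2-fold.
Four-fold degenerate third positions: 4.

4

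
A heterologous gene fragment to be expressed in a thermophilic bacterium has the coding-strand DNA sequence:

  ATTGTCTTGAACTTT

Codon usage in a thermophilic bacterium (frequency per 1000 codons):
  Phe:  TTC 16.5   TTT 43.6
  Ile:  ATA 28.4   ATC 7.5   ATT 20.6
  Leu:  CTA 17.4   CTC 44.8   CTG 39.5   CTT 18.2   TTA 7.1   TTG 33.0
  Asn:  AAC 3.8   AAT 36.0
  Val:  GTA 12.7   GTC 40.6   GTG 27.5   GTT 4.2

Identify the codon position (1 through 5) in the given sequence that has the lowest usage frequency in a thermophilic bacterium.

Codon 1 ATT (Ile): 20.6 per 1000.
Codon 2 GTC (Val): 40.6 per 1000.
Codon 3 TTG (Leu): 33.0 per 1000.
Codon 4 AAC (Asn): 3.8 per 1000.
Codon 5 TTT (Phe): 43.6 per 1000.
Lowest frequency is 3.8 at codon 4.

4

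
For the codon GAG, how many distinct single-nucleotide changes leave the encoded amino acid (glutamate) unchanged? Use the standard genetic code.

Position 1: none → 0 synonymous.
Position 2: none → 0 synonymous.
Position 3: GAA → 1 synonymous.
Total: 0 + 0 + 1 = 1.

1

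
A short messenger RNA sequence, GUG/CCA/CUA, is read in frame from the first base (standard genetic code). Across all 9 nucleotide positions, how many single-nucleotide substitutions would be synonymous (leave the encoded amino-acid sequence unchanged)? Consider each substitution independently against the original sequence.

10

Codon 1 (GUG, Val): 3 synonymous substitutions.
Codon 2 (CCA, Pro): 3 synonymous substitutions.
Codon 3 (CUA, Leu): 4 synonymous substitutions.
Total: 3 + 3 + 4 = 10.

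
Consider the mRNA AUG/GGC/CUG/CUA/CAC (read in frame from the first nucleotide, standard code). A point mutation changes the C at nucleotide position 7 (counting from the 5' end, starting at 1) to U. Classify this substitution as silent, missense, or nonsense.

silent

Position 7 falls in codon 3: CUG → Leu.
After the substitution the codon is UUG → Leu.
Both encode Leu, so the change is synonymous.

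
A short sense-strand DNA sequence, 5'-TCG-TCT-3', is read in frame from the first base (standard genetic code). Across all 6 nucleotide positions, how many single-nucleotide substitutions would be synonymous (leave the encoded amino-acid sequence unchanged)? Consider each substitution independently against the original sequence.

Codon 1 (TCG, Ser): 3 synonymous substitutions.
Codon 2 (TCT, Ser): 3 synonymous substitutions.
Total: 3 + 3 = 6.

6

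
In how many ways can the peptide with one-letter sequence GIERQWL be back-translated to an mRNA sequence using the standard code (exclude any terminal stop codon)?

1728

Gly: 4 codons.
Ile: 3 codons.
Glu: 2 codons.
Arg: 6 codons.
Gln: 2 codons.
Trp: 1 codon.
Leu: 6 codons.
4 × 3 × 2 × 6 × 2 × 1 × 6 = 1728.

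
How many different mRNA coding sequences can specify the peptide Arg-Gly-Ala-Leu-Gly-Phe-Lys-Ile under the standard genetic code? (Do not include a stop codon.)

27648

Arg: 6 codons.
Gly: 4 codons.
Ala: 4 codons.
Leu: 6 codons.
Gly: 4 codons.
Phe: 2 codons.
Lys: 2 codons.
Ile: 3 codons.
6 × 4 × 4 × 6 × 4 × 2 × 2 × 3 = 27648.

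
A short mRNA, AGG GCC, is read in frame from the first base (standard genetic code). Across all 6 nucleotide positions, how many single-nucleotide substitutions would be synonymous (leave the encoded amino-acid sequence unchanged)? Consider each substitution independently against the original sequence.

Codon 1 (AGG, Arg): 2 synonymous substitutions.
Codon 2 (GCC, Ala): 3 synonymous substitutions.
Total: 2 + 3 = 5.

5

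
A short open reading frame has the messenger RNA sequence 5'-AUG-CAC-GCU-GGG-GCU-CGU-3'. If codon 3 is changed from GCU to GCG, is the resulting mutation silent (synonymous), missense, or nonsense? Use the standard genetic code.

Position 9 falls in codon 3: GCU → Ala.
After the substitution the codon is GCG → Ala.
Both encode Ala, so the change is synonymous.

silent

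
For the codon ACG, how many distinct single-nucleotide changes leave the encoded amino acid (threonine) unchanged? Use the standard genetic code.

3

Position 1: none → 0 synonymous.
Position 2: none → 0 synonymous.
Position 3: ACU, ACC, ACA → 3 synonymous.
Total: 0 + 0 + 3 = 3.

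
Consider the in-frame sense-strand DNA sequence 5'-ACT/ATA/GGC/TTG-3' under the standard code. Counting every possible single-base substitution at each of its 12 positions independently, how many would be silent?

10

Codon 1 (ACT, Thr): 3 synonymous substitutions.
Codon 2 (ATA, Ile): 2 synonymous substitutions.
Codon 3 (GGC, Gly): 3 synonymous substitutions.
Codon 4 (TTG, Leu): 2 synonymous substitutions.
Total: 3 + 2 + 3 + 2 = 10.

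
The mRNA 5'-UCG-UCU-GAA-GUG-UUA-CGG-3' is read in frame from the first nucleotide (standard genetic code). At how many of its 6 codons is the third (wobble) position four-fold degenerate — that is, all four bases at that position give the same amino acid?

4

Codon 1 UCG (Ser): third position 4-fold.
Codon 2 UCU (Ser): third position 4-fold.
Codon 3 GAA (Glu): third position 2-fold.
Codon 4 GUG (Val): third position 4-fold.
Codon 5 UUA (Leu): third position 2-fold.
Codon 6 CGG (Arg): third position 4-fold.
Four-fold degenerate third positions: 4.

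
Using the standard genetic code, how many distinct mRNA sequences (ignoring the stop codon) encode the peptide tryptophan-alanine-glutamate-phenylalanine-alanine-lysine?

Trp: 1 codon.
Ala: 4 codons.
Glu: 2 codons.
Phe: 2 codons.
Ala: 4 codons.
Lys: 2 codons.
1 × 4 × 2 × 2 × 4 × 2 = 128.

128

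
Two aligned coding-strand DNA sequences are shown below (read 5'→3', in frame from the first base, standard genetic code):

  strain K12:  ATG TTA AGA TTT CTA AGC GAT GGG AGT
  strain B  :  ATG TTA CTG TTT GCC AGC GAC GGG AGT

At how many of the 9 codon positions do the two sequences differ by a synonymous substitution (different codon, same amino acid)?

Codon 1: ATG Met / ATG Met — identical.
Codon 2: TTA Leu / TTA Leu — identical.
Codon 3: AGA Arg / CTG Leu — nonsynonymous.
Codon 4: TTT Phe / TTT Phe — identical.
Codon 5: CTA Leu / GCC Ala — nonsynonymous.
Codon 6: AGC Ser / AGC Ser — identical.
Codon 7: GAT Asp / GAC Asp — synonymous.
Codon 8: GGG Gly / GGG Gly — identical.
Codon 9: AGT Ser / AGT Ser — identical.
Synonymous differences: 1.

1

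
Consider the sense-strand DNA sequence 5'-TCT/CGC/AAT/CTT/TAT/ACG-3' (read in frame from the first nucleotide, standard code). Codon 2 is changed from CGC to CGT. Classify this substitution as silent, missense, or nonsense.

Position 6 falls in codon 2: CGC → Arg.
After the substitution the codon is CGT → Arg.
Both encode Arg, so the change is synonymous.

silent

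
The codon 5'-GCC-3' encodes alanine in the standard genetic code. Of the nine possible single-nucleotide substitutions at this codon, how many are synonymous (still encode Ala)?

3

Position 1: none → 0 synonymous.
Position 2: none → 0 synonymous.
Position 3: GCU, GCA, GCG → 3 synonymous.
Total: 0 + 0 + 3 = 3.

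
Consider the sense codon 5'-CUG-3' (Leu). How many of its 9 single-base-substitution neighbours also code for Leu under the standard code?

4

Position 1: UUG → 1 synonymous.
Position 2: none → 0 synonymous.
Position 3: CUU, CUC, CUA → 3 synonymous.
Total: 1 + 0 + 3 = 4.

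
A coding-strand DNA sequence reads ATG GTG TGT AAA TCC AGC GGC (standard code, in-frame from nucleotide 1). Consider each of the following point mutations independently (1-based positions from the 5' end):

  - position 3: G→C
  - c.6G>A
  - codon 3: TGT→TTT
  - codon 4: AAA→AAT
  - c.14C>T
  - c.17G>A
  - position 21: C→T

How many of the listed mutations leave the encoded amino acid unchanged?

Codon 1: ATG (Met) → ATC (Ile) — missense.
Codon 2: GTG (Val) → GTA (Val) — synonymous.
Codon 3: TGT (Cys) → TTT (Phe) — missense.
Codon 4: AAA (Lys) → AAT (Asn) — missense.
Codon 5: TCC (Ser) → TTC (Phe) — missense.
Codon 6: AGC (Ser) → AAC (Asn) — missense.
Codon 7: GGC (Gly) → GGT (Gly) — synonymous.
Synonymous: 2 of 7.

2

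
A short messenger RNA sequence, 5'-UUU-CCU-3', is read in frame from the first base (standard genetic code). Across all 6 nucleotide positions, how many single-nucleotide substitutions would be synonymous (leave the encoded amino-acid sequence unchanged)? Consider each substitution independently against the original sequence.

Codon 1 (UUU, Phe): 1 synonymous substitution.
Codon 2 (CCU, Pro): 3 synonymous substitutions.
Total: 1 + 3 = 4.

4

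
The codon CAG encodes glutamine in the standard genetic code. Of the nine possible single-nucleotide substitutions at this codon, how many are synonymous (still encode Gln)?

Position 1: none → 0 synonymous.
Position 2: none → 0 synonymous.
Position 3: CAA → 1 synonymous.
Total: 0 + 0 + 1 = 1.

1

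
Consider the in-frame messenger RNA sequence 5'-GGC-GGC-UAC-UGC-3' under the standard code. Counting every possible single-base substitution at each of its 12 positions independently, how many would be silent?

Codon 1 (GGC, Gly): 3 synonymous substitutions.
Codon 2 (GGC, Gly): 3 synonymous substitutions.
Codon 3 (UAC, Tyr): 1 synonymous substitution.
Codon 4 (UGC, Cys): 1 synonymous substitution.
Total: 3 + 3 + 1 + 1 = 8.

8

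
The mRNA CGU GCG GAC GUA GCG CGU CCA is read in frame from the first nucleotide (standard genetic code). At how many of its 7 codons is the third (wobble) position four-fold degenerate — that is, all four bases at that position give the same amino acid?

6

Codon 1 CGU (Arg): third position 4-fold.
Codon 2 GCG (Ala): third position 4-fold.
Codon 3 GAC (Asp): third position 2-fold.
Codon 4 GUA (Val): third position 4-fold.
Codon 5 GCG (Ala): third position 4-fold.
Codon 6 CGU (Arg): third position 4-fold.
Codon 7 CCA (Pro): third position 4-fold.
Four-fold degenerate third positions: 6.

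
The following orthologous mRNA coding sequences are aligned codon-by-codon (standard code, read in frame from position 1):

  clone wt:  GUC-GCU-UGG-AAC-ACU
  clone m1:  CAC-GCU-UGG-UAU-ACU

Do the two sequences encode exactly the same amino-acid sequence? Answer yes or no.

no

Codon 1: GUC Val / CAC His — nonsynonymous.
Codon 2: GCU Ala / GCU Ala — identical.
Codon 3: UGG Trp / UGG Trp — identical.
Codon 4: AAC Asn / UAU Tyr — nonsynonymous.
Codon 5: ACU Thr / ACU Thr — identical.
Nonsynonymous differences: 2 → different protein.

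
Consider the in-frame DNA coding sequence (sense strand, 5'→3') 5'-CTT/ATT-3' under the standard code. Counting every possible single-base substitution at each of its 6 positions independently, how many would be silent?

5

Codon 1 (CTT, Leu): 3 synonymous substitutions.
Codon 2 (ATT, Ile): 2 synonymous substitutions.
Total: 3 + 2 = 5.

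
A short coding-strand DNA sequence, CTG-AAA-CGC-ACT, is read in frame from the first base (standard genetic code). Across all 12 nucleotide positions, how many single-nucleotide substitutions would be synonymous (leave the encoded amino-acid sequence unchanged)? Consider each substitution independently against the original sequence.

11

Codon 1 (CTG, Leu): 4 synonymous substitutions.
Codon 2 (AAA, Lys): 1 synonymous substitution.
Codon 3 (CGC, Arg): 3 synonymous substitutions.
Codon 4 (ACT, Thr): 3 synonymous substitutions.
Total: 4 + 1 + 3 + 3 = 11.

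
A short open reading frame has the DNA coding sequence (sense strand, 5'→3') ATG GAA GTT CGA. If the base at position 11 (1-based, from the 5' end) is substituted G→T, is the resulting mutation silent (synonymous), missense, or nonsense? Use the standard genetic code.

Position 11 falls in codon 4: CGA → Arg.
After the substitution the codon is CTA → Leu.
Arg ≠ Leu, so this is a missense mutation.

missense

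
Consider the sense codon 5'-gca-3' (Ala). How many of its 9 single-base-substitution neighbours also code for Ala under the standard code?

Position 1: none → 0 synonymous.
Position 2: none → 0 synonymous.
Position 3: GCU, GCC, GCG → 3 synonymous.
Total: 0 + 0 + 3 = 3.

3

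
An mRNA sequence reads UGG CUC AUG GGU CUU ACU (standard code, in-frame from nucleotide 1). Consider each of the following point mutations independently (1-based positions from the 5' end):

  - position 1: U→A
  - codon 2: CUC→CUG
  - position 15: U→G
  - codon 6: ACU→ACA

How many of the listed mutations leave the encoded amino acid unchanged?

Codon 1: UGG (Trp) → AGG (Arg) — missense.
Codon 2: CUC (Leu) → CUG (Leu) — synonymous.
Codon 5: CUU (Leu) → CUG (Leu) — synonymous.
Codon 6: ACU (Thr) → ACA (Thr) — synonymous.
Synonymous: 3 of 4.

3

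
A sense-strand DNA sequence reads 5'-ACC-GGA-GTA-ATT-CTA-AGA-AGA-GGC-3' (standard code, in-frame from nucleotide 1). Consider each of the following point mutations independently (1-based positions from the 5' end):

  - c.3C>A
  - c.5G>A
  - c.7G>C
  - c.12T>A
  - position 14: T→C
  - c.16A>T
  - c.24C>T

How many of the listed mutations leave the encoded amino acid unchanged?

3

Codon 1: ACC (Thr) → ACA (Thr) — synonymous.
Codon 2: GGA (Gly) → GAA (Glu) — missense.
Codon 3: GTA (Val) → CTA (Leu) — missense.
Codon 4: ATT (Ile) → ATA (Ile) — synonymous.
Codon 5: CTA (Leu) → CCA (Pro) — missense.
Codon 6: AGA (Arg) → TGA (Stop) — nonsense.
Codon 8: GGC (Gly) → GGT (Gly) — synonymous.
Synonymous: 3 of 7.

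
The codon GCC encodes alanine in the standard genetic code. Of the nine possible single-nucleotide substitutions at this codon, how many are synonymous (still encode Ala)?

Position 1: none → 0 synonymous.
Position 2: none → 0 synonymous.
Position 3: GCU, GCA, GCG → 3 synonymous.
Total: 0 + 0 + 3 = 3.

3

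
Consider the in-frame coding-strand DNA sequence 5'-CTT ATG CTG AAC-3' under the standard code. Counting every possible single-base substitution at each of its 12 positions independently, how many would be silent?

8

Codon 1 (CTT, Leu): 3 synonymous substitutions.
Codon 2 (ATG, Met): 0 synonymous substitutions.
Codon 3 (CTG, Leu): 4 synonymous substitutions.
Codon 4 (AAC, Asn): 1 synonymous substitution.
Total: 3 + 0 + 4 + 1 = 8.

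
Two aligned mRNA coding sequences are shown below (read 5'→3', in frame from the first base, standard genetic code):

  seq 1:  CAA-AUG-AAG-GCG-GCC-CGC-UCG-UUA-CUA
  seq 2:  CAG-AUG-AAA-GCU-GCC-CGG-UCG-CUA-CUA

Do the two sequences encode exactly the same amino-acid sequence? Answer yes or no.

Codon 1: CAA Gln / CAG Gln — synonymous.
Codon 2: AUG Met / AUG Met — identical.
Codon 3: AAG Lys / AAA Lys — synonymous.
Codon 4: GCG Ala / GCU Ala — synonymous.
Codon 5: GCC Ala / GCC Ala — identical.
Codon 6: CGC Arg / CGG Arg — synonymous.
Codon 7: UCG Ser / UCG Ser — identical.
Codon 8: UUA Leu / CUA Leu — synonymous.
Codon 9: CUA Leu / CUA Leu — identical.
Nonsynonymous differences: 0 → same protein.

yes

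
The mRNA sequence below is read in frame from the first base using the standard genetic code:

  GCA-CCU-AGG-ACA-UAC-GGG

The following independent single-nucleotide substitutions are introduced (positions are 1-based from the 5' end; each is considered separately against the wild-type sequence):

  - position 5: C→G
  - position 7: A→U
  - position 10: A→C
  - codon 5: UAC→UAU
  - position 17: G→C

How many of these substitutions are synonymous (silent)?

1

Codon 2: CCU (Pro) → CGU (Arg) — missense.
Codon 3: AGG (Arg) → UGG (Trp) — missense.
Codon 4: ACA (Thr) → CCA (Pro) — missense.
Codon 5: UAC (Tyr) → UAU (Tyr) — synonymous.
Codon 6: GGG (Gly) → GCG (Ala) — missense.
Synonymous: 1 of 5.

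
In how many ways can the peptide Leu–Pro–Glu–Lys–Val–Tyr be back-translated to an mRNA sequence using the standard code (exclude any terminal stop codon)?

768

Leu: 6 codons.
Pro: 4 codons.
Glu: 2 codons.
Lys: 2 codons.
Val: 4 codons.
Tyr: 2 codons.
6 × 4 × 2 × 2 × 4 × 2 = 768.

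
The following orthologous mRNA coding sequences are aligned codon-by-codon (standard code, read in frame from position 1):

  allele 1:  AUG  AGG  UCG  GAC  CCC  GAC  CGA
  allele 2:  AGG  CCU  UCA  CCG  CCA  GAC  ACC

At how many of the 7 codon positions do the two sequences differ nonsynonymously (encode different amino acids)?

4

Codon 1: AUG Met / AGG Arg — nonsynonymous.
Codon 2: AGG Arg / CCU Pro — nonsynonymous.
Codon 3: UCG Ser / UCA Ser — synonymous.
Codon 4: GAC Asp / CCG Pro — nonsynonymous.
Codon 5: CCC Pro / CCA Pro — synonymous.
Codon 6: GAC Asp / GAC Asp — identical.
Codon 7: CGA Arg / ACC Thr — nonsynonymous.
Nonsynonymous differences: 4.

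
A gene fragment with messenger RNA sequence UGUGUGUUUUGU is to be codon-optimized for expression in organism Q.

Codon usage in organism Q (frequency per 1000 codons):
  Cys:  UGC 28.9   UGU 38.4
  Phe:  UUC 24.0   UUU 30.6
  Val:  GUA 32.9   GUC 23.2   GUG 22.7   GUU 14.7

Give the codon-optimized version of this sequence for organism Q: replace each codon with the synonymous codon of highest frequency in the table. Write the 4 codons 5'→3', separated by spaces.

Codon 1 (Cys): best is UGU at 38.4.
Codon 2 (Val): best is GUA at 32.9.
Codon 3 (Phe): best is UUU at 30.6.
Codon 4 (Cys): best is UGU at 38.4.

UGU GUA UUU UGU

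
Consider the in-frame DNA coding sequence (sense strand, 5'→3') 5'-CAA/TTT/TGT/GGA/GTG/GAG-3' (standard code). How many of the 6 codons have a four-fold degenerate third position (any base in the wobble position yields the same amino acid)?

Codon 1 CAA (Gln): third position 2-fold.
Codon 2 TTT (Phe): third position 2-fold.
Codon 3 TGT (Cys): third position 2-fold.
Codon 4 GGA (Gly): third position 4-fold.
Codon 5 GTG (Val): third position 4-fold.
Codon 6 GAG (Glu): third position 2-fold.
Four-fold degenerate third positions: 2.

2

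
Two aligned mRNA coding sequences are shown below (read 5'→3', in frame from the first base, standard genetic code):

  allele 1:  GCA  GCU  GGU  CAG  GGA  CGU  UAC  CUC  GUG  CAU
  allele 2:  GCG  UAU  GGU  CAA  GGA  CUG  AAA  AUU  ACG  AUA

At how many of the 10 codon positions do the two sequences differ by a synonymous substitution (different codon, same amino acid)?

Codon 1: GCA Ala / GCG Ala — synonymous.
Codon 2: GCU Ala / UAU Tyr — nonsynonymous.
Codon 3: GGU Gly / GGU Gly — identical.
Codon 4: CAG Gln / CAA Gln — synonymous.
Codon 5: GGA Gly / GGA Gly — identical.
Codon 6: CGU Arg / CUG Leu — nonsynonymous.
Codon 7: UAC Tyr / AAA Lys — nonsynonymous.
Codon 8: CUC Leu / AUU Ile — nonsynonymous.
Codon 9: GUG Val / ACG Thr — nonsynonymous.
Codon 10: CAU His / AUA Ile — nonsynonymous.
Synonymous differences: 2.

2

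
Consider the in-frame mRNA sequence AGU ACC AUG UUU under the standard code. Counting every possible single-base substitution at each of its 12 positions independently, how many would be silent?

Codon 1 (AGU, Ser): 1 synonymous substitution.
Codon 2 (ACC, Thr): 3 synonymous substitutions.
Codon 3 (AUG, Met): 0 synonymous substitutions.
Codon 4 (UUU, Phe): 1 synonymous substitution.
Total: 1 + 3 + 0 + 1 = 5.

5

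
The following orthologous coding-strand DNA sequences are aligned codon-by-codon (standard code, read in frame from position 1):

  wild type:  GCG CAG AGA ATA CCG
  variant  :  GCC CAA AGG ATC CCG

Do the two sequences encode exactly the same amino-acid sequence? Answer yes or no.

yes

Codon 1: GCG Ala / GCC Ala — synonymous.
Codon 2: CAG Gln / CAA Gln — synonymous.
Codon 3: AGA Arg / AGG Arg — synonymous.
Codon 4: ATA Ile / ATC Ile — synonymous.
Codon 5: CCG Pro / CCG Pro — identical.
Nonsynonymous differences: 0 → same protein.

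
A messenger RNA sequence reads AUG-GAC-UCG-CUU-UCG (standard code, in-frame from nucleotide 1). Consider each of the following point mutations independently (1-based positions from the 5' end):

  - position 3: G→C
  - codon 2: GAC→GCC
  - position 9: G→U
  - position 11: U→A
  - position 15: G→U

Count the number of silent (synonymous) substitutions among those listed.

2

Codon 1: AUG (Met) → AUC (Ile) — missense.
Codon 2: GAC (Asp) → GCC (Ala) — missense.
Codon 3: UCG (Ser) → UCU (Ser) — synonymous.
Codon 4: CUU (Leu) → CAU (His) — missense.
Codon 5: UCG (Ser) → UCU (Ser) — synonymous.
Synonymous: 2 of 5.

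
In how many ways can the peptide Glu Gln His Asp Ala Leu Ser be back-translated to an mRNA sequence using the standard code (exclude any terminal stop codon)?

Glu: 2 codons.
Gln: 2 codons.
His: 2 codons.
Asp: 2 codons.
Ala: 4 codons.
Leu: 6 codons.
Ser: 6 codons.
2 × 2 × 2 × 2 × 4 × 6 × 6 = 2304.

2304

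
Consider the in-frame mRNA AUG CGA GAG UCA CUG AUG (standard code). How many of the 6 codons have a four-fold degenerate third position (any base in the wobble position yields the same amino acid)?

3

Codon 1 AUG (Met): third position 1-fold.
Codon 2 CGA (Arg): third position 4-fold.
Codon 3 GAG (Glu): third position 2-fold.
Codon 4 UCA (Ser): third position 4-fold.
Codon 5 CUG (Leu): third position 4-fold.
Codon 6 AUG (Met): third position 1-fold.
Four-fold degenerate third positions: 3.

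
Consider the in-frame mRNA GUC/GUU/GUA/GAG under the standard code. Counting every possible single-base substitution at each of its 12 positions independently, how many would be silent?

10

Codon 1 (GUC, Val): 3 synonymous substitutions.
Codon 2 (GUU, Val): 3 synonymous substitutions.
Codon 3 (GUA, Val): 3 synonymous substitutions.
Codon 4 (GAG, Glu): 1 synonymous substitution.
Total: 3 + 3 + 3 + 1 = 10.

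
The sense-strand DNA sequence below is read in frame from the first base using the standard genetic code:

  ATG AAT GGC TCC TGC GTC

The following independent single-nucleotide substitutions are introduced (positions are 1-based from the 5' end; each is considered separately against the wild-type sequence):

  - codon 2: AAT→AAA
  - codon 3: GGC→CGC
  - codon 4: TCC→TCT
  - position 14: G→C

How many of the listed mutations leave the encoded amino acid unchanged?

Codon 2: AAT (Asn) → AAA (Lys) — missense.
Codon 3: GGC (Gly) → CGC (Arg) — missense.
Codon 4: TCC (Ser) → TCT (Ser) — synonymous.
Codon 5: TGC (Cys) → TCC (Ser) — missense.
Synonymous: 1 of 4.

1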